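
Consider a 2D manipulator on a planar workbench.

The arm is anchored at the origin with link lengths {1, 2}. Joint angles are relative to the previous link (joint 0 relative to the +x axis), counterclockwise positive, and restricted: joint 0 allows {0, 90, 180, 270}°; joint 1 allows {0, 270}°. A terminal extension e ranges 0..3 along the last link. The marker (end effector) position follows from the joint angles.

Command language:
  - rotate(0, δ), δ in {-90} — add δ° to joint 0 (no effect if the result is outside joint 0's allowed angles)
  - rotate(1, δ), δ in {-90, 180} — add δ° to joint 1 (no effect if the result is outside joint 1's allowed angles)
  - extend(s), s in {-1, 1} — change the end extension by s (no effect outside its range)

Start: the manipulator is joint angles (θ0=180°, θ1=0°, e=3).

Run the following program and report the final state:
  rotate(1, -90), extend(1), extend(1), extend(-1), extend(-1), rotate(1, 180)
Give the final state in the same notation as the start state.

joint angles (θ0=180°, θ1=270°, e=1)

begin: joint angles (θ0=180°, θ1=0°, e=3)
[1] after rotate(1, -90): joint angles (θ0=180°, θ1=270°, e=3)
[2] after extend(1): joint angles (θ0=180°, θ1=270°, e=3)
[3] after extend(1): joint angles (θ0=180°, θ1=270°, e=3)
[4] after extend(-1): joint angles (θ0=180°, θ1=270°, e=2)
[5] after extend(-1): joint angles (θ0=180°, θ1=270°, e=1)
[6] after rotate(1, 180): joint angles (θ0=180°, θ1=270°, e=1)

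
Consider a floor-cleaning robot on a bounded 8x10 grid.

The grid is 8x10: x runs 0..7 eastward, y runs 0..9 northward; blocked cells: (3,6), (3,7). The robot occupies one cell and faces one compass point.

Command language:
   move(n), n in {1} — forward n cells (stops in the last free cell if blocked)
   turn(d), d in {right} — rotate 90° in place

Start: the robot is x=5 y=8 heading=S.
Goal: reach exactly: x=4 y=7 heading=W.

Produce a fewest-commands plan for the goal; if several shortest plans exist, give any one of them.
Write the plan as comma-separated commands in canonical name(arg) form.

begin: x=5 y=8 heading=S
1. move(1) → x=5 y=7 heading=S
2. turn(right) → x=5 y=7 heading=W
3. move(1) → x=4 y=7 heading=W
minimal: 3 command(s), checked below 3.

move(1), turn(right), move(1)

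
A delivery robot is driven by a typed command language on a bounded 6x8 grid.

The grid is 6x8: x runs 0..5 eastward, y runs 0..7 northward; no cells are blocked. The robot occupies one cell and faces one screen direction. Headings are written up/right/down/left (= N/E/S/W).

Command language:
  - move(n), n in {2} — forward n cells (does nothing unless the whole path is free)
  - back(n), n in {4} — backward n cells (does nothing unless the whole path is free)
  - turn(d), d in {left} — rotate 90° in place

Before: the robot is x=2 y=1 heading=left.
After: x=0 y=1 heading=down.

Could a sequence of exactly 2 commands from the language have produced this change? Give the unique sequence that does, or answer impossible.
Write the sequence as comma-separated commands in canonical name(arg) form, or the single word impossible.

move(2), turn(left)

key: position moved to (0,1) AND the heading swung to S — translation plus rotation needed
begin: x=2 y=1 heading=left
step 1 (move(2)): x=0 y=1 heading=left
step 2 (turn(left)): x=0 y=1 heading=down
all 9 alternatives checked — unique.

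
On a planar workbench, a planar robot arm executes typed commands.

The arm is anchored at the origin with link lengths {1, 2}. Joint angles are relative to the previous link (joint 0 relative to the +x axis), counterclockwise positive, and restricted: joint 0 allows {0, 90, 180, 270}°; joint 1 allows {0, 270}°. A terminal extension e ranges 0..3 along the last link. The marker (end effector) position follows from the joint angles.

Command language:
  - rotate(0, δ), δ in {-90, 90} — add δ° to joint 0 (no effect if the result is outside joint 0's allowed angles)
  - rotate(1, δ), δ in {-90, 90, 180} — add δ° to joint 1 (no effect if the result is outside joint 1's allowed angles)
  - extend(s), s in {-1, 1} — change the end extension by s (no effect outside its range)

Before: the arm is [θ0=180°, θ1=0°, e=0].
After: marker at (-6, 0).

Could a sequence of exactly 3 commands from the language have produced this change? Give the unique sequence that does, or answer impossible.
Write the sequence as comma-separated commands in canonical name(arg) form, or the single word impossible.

extend(1), extend(1), extend(1)

from: [θ0=180°, θ1=0°, e=0]
1. extend(1) → [θ0=180°, θ1=0°, e=1]
2. extend(1) → [θ0=180°, θ1=0°, e=2]
3. extend(1) → [θ0=180°, θ1=0°, e=3]
no rival 3-sequence matches.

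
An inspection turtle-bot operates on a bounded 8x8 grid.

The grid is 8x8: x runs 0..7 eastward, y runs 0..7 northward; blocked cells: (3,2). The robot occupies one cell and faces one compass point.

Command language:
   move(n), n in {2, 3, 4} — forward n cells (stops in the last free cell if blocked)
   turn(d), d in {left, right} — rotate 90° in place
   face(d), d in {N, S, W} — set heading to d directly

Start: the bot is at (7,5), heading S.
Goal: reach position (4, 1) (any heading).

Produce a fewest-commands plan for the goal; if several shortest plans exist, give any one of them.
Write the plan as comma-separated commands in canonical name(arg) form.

initial: at (7,5), heading S
1. move(4) → at (7,1), heading S
2. face(W) → at (7,1), heading W
3. move(3) → at (4,1), heading W
minimal: 3 command(s), checked below 3.

move(4), face(W), move(3)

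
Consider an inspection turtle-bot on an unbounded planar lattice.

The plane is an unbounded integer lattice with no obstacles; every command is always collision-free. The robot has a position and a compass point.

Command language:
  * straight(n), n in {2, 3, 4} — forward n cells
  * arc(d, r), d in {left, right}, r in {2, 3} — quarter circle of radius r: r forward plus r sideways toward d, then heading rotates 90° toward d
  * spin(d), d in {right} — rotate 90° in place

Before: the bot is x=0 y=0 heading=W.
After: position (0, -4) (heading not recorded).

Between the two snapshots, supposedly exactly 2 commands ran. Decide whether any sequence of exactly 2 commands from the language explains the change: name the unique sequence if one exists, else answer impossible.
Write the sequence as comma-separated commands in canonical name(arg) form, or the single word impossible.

from: x=0 y=0 heading=W
1. arc(left, 2) → x=-2 y=-2 heading=S
2. arc(left, 2) → x=0 y=-4 heading=E
no rival 2-sequence matches.

arc(left, 2), arc(left, 2)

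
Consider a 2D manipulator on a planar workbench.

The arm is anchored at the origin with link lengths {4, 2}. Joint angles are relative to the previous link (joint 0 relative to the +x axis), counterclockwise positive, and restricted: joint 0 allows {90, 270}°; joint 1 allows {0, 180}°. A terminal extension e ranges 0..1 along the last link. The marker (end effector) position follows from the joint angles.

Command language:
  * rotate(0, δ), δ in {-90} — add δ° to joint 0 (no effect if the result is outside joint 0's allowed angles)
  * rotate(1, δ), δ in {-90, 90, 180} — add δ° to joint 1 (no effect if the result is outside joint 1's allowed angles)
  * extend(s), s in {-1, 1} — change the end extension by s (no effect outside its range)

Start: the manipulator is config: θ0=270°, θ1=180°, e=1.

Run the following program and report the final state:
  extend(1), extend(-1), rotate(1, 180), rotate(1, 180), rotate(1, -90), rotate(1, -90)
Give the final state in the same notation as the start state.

initial: config: θ0=270°, θ1=180°, e=1
[1] after extend(1): config: θ0=270°, θ1=180°, e=1
[2] after extend(-1): config: θ0=270°, θ1=180°, e=0
[3] after rotate(1, 180): config: θ0=270°, θ1=0°, e=0
[4] after rotate(1, 180): config: θ0=270°, θ1=180°, e=0
[5] after rotate(1, -90): config: θ0=270°, θ1=180°, e=0
[6] after rotate(1, -90): config: θ0=270°, θ1=180°, e=0

config: θ0=270°, θ1=180°, e=0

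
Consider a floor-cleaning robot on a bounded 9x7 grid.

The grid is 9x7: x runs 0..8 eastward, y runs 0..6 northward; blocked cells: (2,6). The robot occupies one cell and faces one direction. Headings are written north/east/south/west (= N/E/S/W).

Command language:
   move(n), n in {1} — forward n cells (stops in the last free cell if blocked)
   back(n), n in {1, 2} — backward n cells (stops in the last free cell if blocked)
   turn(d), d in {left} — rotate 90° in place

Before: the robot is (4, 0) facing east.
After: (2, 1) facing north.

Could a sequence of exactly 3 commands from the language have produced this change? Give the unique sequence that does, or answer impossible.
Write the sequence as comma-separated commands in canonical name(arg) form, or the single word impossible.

key: position moved to (2,1) AND the heading swung to N — translation plus rotation needed
begin: (4, 0) facing east
step 1 (back(2)): (2, 0) facing east
step 2 (turn(left)): (2, 0) facing north
step 3 (move(1)): (2, 1) facing north
uniquely the one of 64 3-step routes that fits.

back(2), turn(left), move(1)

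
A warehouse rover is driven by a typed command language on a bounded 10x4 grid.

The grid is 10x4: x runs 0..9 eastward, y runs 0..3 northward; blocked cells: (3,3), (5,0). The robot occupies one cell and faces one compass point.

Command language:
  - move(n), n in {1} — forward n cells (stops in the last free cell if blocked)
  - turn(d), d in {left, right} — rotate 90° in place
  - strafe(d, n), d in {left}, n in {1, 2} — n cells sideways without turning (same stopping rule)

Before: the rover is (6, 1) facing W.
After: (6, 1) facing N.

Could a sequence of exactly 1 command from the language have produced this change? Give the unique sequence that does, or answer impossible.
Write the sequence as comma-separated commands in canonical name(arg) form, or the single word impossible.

turn(right)

key: (6,1) unchanged — the single command moves nothing
t0: (6, 1) facing W
[1] after turn(right): (6, 1) facing N
all 5 alternatives checked — unique.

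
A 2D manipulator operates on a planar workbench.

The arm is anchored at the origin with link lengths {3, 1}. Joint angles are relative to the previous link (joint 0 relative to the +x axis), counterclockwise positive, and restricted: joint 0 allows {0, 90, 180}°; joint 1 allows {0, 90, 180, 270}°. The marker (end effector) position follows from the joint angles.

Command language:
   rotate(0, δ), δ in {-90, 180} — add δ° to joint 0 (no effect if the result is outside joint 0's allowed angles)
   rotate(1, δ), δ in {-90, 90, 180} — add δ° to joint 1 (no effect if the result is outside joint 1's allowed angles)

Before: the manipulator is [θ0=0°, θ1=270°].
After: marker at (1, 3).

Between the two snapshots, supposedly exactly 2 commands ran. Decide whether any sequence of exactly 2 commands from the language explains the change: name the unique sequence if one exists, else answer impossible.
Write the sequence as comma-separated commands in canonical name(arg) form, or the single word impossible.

rotate(0, 180), rotate(0, -90)

key: order matters: swapping rotate(0, 180) and rotate(0, -90) lands elsewhere
from: [θ0=0°, θ1=270°]
1. rotate(0, 180) → [θ0=180°, θ1=270°]
2. rotate(0, -90) → [θ0=90°, θ1=270°]
no other 2-command option fits: unique.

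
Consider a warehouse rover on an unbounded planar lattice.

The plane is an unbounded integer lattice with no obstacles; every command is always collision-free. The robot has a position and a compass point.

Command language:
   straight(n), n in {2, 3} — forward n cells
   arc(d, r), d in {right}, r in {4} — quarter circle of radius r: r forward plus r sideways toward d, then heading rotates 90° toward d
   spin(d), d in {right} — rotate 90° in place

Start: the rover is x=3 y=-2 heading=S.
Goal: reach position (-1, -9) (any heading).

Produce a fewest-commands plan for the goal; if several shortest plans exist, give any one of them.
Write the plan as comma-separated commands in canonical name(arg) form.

start: x=3 y=-2 heading=S
1. straight(3) → x=3 y=-5 heading=S
2. arc(right, 4) → x=-1 y=-9 heading=W
no 1-step plan works, so 2 is optimal.

straight(3), arc(right, 4)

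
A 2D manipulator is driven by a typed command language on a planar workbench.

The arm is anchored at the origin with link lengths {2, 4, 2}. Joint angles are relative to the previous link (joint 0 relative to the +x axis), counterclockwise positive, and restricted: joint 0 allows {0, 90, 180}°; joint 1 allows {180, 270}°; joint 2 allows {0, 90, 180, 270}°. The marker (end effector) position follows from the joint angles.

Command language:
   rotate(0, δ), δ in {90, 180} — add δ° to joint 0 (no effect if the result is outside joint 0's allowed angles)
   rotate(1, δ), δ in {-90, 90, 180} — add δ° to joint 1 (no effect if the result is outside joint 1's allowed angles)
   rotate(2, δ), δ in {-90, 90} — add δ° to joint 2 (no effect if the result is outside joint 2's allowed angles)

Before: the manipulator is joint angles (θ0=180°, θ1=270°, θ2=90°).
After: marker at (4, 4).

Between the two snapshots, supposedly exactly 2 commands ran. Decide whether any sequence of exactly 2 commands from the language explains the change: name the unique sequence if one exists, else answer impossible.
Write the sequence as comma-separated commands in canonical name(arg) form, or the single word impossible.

rotate(0, 180), rotate(0, 90)

key: running rotate(0, 90) before rotate(0, 180) would end elsewhere — order is forced
start: joint angles (θ0=180°, θ1=270°, θ2=90°)
[1] after rotate(0, 180): joint angles (θ0=0°, θ1=270°, θ2=90°)
[2] after rotate(0, 90): joint angles (θ0=90°, θ1=270°, θ2=90°)
uniquely the one of 49 2-step routes that fits.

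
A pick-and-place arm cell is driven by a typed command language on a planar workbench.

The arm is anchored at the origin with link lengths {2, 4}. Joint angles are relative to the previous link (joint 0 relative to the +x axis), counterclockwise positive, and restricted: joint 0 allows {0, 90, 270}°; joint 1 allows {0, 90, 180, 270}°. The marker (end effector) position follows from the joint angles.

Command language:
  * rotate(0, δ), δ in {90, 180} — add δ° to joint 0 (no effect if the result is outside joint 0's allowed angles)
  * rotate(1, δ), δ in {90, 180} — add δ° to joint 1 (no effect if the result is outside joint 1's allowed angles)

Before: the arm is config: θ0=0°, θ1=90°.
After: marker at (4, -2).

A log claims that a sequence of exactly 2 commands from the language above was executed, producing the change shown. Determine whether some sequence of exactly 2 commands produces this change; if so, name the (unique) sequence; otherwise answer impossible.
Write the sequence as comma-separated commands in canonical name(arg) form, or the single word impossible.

key: order matters: swapping rotate(0, 90) and rotate(0, 180) lands elsewhere
t0: config: θ0=0°, θ1=90°
1. rotate(0, 90) → config: θ0=90°, θ1=90°
2. rotate(0, 180) → config: θ0=270°, θ1=90°
no other 2-command option fits: unique.

rotate(0, 90), rotate(0, 180)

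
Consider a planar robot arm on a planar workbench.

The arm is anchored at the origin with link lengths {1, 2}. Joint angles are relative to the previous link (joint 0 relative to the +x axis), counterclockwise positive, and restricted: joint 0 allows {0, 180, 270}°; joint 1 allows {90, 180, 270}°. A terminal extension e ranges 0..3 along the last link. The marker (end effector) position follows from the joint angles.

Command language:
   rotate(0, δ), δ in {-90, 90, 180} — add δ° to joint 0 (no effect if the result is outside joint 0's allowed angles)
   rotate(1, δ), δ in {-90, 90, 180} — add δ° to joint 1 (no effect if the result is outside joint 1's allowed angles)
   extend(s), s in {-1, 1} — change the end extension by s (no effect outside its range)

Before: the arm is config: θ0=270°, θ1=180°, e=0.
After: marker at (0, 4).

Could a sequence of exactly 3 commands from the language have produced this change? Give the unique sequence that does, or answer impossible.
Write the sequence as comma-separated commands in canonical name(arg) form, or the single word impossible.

start: config: θ0=270°, θ1=180°, e=0
[1] after extend(1): config: θ0=270°, θ1=180°, e=1
[2] after extend(1): config: θ0=270°, θ1=180°, e=2
[3] after extend(1): config: θ0=270°, θ1=180°, e=3
all 512 alternatives checked — unique.

extend(1), extend(1), extend(1)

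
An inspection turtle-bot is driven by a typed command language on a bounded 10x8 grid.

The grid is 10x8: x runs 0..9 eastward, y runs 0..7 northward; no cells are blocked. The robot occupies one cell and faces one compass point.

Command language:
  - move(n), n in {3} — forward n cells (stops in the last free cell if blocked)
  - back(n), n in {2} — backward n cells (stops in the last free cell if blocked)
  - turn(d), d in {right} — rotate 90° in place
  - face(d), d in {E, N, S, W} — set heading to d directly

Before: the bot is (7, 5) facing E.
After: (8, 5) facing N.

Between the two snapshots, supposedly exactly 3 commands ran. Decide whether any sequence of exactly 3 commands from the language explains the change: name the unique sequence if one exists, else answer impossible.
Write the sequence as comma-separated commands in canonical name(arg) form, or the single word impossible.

back(2), move(3), face(N)

key: order matters: swapping back(2) and face(N) lands elsewhere
initial: (7, 5) facing E
t=1 back(2) ⇒ (5, 5) facing E
t=2 move(3) ⇒ (8, 5) facing E
t=3 face(N) ⇒ (8, 5) facing N
no rival 3-sequence matches.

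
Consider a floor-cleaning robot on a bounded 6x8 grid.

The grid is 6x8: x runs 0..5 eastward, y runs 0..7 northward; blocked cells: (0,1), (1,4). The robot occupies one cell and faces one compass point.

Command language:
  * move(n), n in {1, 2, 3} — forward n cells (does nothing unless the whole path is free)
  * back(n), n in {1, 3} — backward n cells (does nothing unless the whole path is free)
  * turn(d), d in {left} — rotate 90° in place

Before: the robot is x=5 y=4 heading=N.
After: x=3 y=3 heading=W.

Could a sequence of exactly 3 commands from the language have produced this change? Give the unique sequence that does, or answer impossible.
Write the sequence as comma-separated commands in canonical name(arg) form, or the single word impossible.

key: running move(2) before back(1) would end elsewhere — order is forced
begin: x=5 y=4 heading=N
t=1 back(1) ⇒ x=5 y=3 heading=N
t=2 turn(left) ⇒ x=5 y=3 heading=W
t=3 move(2) ⇒ x=3 y=3 heading=W
uniquely the one of 216 3-step routes that fits.

back(1), turn(left), move(2)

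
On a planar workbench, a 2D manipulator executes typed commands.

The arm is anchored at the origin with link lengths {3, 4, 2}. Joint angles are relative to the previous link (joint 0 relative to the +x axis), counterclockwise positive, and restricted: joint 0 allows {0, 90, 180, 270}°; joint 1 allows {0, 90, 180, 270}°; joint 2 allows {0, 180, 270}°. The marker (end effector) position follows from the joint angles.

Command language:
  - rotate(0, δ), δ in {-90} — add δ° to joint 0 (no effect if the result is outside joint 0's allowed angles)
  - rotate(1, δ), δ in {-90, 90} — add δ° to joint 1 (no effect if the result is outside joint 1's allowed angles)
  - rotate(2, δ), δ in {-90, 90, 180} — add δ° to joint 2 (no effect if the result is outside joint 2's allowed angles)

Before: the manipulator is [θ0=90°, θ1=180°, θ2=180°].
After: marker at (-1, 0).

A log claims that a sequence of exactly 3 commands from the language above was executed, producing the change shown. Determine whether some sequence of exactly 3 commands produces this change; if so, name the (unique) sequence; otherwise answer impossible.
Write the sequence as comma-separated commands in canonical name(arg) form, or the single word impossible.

rotate(0, -90), rotate(0, -90), rotate(0, -90)

t0: [θ0=90°, θ1=180°, θ2=180°]
1. rotate(0, -90) → [θ0=0°, θ1=180°, θ2=180°]
2. rotate(0, -90) → [θ0=270°, θ1=180°, θ2=180°]
3. rotate(0, -90) → [θ0=180°, θ1=180°, θ2=180°]
no rival 3-sequence matches.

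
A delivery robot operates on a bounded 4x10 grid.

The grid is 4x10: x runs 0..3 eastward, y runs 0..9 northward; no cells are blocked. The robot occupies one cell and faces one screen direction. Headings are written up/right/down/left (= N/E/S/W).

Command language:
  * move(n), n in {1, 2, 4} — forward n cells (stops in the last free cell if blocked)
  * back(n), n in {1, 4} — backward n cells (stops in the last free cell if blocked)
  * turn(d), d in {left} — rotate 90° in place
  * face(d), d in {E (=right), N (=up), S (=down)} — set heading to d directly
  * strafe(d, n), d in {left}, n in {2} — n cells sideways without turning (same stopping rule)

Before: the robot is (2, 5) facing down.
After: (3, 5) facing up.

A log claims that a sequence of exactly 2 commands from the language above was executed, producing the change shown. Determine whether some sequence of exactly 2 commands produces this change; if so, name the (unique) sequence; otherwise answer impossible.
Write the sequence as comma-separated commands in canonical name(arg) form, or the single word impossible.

key: strafe(left, 2) runs into the grid edge before its full distance
initial: (2, 5) facing down
[1] after strafe(left, 2): (3, 5) facing down
[2] after face(N): (3, 5) facing up
all 100 alternatives checked — unique.

strafe(left, 2), face(N)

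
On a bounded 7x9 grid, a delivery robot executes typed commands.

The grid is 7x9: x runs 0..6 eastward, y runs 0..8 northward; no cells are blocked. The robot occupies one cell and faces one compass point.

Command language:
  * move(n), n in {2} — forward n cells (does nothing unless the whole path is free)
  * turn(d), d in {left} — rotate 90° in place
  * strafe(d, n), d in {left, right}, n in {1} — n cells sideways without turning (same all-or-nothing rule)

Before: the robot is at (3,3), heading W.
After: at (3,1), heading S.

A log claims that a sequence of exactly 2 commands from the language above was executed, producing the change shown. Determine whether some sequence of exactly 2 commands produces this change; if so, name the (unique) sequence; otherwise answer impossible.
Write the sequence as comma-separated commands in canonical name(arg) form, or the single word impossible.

key: running move(2) before turn(left) would end elsewhere — order is forced
begin: at (3,3), heading W
t=1 turn(left) ⇒ at (3,3), heading S
t=2 move(2) ⇒ at (3,1), heading S
no rival 2-sequence matches.

turn(left), move(2)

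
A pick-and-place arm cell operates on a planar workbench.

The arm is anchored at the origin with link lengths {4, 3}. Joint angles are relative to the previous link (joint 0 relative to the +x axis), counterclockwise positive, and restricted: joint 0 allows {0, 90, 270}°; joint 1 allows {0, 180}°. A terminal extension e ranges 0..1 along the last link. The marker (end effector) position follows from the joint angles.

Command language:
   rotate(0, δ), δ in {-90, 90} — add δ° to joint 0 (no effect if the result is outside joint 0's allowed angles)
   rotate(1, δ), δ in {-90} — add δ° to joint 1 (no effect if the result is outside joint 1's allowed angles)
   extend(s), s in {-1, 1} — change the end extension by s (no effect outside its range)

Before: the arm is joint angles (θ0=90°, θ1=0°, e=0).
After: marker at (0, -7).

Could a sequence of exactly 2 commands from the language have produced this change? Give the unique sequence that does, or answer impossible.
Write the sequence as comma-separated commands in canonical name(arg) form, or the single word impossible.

rotate(0, -90), rotate(0, -90)

initial: joint angles (θ0=90°, θ1=0°, e=0)
1. rotate(0, -90) → joint angles (θ0=0°, θ1=0°, e=0)
2. rotate(0, -90) → joint angles (θ0=270°, θ1=0°, e=0)
no other 2-command option fits: unique.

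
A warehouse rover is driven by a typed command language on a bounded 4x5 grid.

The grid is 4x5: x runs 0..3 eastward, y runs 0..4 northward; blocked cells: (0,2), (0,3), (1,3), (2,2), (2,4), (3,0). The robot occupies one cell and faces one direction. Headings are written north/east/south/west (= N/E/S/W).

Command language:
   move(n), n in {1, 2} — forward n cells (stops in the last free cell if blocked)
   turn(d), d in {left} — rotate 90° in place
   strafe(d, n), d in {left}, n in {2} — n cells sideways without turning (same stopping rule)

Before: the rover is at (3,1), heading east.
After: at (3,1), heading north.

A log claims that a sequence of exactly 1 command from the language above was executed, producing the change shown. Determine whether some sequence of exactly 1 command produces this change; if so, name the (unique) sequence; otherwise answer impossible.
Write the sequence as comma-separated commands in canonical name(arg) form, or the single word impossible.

key: (3,1) unchanged — the single command moves nothing
from: at (3,1), heading east
1. turn(left) → at (3,1), heading north
uniquely the one of 4 1-step routes that fits.

turn(left)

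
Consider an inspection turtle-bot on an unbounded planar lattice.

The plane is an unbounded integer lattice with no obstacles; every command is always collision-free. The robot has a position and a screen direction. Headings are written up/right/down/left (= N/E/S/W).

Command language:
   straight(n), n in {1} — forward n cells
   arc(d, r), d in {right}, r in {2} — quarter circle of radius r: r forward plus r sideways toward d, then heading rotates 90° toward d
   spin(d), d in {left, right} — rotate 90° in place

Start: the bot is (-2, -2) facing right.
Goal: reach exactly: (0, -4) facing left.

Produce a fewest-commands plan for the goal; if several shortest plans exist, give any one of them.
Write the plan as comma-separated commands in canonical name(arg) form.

arc(right, 2), spin(right)

initial: (-2, -2) facing right
1. arc(right, 2) → (0, -4) facing down
2. spin(right) → (0, -4) facing left
no 1-step plan works, so 2 is optimal.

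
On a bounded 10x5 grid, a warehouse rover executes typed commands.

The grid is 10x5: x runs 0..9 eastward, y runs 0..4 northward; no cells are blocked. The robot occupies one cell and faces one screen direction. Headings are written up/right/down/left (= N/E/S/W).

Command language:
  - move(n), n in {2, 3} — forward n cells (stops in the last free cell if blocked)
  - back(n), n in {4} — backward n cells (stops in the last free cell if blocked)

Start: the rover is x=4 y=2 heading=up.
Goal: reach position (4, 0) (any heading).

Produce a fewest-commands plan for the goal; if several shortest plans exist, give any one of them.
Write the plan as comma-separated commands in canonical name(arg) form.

begin: x=4 y=2 heading=up
t=1 back(4) ⇒ x=4 y=0 heading=up
shorter routes all fall short; 1 is best.

back(4)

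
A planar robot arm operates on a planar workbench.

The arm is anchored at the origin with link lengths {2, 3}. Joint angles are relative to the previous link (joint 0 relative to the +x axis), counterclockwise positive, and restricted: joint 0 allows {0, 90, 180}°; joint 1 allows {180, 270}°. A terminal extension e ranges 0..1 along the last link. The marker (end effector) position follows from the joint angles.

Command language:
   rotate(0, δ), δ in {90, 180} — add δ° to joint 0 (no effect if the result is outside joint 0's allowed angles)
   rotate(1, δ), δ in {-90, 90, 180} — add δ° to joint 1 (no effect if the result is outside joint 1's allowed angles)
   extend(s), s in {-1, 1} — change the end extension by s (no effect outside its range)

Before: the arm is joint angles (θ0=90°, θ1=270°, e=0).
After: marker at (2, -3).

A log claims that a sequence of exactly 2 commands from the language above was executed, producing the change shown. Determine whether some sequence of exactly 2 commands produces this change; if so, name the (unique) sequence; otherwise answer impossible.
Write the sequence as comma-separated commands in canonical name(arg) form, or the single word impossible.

rotate(0, 90), rotate(0, 180)

key: order matters: swapping rotate(0, 90) and rotate(0, 180) lands elsewhere
begin: joint angles (θ0=90°, θ1=270°, e=0)
[1] after rotate(0, 90): joint angles (θ0=180°, θ1=270°, e=0)
[2] after rotate(0, 180): joint angles (θ0=0°, θ1=270°, e=0)
all 49 alternatives checked — unique.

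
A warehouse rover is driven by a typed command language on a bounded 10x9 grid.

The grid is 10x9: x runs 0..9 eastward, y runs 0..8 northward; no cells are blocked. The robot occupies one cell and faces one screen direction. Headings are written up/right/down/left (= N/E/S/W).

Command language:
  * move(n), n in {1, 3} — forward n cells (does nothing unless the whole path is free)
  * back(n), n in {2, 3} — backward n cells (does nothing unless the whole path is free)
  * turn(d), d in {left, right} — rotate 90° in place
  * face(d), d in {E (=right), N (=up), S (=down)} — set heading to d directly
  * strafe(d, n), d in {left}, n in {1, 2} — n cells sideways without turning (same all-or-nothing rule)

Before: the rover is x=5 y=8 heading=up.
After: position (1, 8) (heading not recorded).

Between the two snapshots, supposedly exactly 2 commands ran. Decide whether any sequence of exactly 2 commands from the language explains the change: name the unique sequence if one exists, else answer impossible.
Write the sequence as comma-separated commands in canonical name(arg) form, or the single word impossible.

strafe(left, 2), strafe(left, 2)

initial: x=5 y=8 heading=up
[1] after strafe(left, 2): x=3 y=8 heading=up
[2] after strafe(left, 2): x=1 y=8 heading=up
no other 2-command option fits: unique.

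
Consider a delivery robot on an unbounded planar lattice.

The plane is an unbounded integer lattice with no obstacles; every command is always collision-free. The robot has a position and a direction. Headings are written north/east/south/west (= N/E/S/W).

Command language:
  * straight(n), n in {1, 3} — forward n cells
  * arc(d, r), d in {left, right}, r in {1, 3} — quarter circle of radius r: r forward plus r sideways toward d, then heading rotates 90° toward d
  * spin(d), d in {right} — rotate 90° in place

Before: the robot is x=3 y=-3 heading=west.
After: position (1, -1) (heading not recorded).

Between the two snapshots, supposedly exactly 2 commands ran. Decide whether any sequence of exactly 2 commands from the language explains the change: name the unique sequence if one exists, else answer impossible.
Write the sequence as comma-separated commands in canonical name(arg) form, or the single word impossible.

key: running arc(left, 1) before arc(right, 1) would end elsewhere — order is forced
from: x=3 y=-3 heading=west
[1] after arc(right, 1): x=2 y=-2 heading=north
[2] after arc(left, 1): x=1 y=-1 heading=west
no other 2-command option fits: unique.

arc(right, 1), arc(left, 1)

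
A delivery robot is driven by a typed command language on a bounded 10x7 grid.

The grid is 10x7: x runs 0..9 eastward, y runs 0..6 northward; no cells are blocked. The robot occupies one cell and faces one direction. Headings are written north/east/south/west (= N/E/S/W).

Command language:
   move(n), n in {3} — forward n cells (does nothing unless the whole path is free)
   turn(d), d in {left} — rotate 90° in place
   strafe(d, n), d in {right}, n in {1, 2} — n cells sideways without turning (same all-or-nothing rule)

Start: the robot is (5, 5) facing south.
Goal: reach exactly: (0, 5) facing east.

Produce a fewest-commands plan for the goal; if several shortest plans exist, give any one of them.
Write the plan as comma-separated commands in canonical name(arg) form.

strafe(right, 1), strafe(right, 2), strafe(right, 2), turn(left)

t0: (5, 5) facing south
[1] after strafe(right, 1): (4, 5) facing south
[2] after strafe(right, 2): (2, 5) facing south
[3] after strafe(right, 2): (0, 5) facing south
[4] after turn(left): (0, 5) facing east
shorter routes all fall short; 4 is best.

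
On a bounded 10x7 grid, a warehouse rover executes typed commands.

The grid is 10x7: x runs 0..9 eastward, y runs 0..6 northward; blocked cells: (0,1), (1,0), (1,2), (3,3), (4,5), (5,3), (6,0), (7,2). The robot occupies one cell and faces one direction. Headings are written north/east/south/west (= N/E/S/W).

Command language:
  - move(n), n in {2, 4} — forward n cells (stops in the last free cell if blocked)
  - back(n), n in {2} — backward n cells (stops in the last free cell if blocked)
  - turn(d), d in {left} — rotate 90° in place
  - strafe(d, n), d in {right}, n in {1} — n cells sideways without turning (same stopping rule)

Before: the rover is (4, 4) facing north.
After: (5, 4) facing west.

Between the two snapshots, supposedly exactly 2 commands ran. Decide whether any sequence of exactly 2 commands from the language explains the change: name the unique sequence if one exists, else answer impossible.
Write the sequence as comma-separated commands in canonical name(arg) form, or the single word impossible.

key: order matters: swapping strafe(right, 1) and turn(left) lands elsewhere
initial: (4, 4) facing north
step 1 (strafe(right, 1)): (5, 4) facing north
step 2 (turn(left)): (5, 4) facing west
uniquely the one of 25 2-step routes that fits.

strafe(right, 1), turn(left)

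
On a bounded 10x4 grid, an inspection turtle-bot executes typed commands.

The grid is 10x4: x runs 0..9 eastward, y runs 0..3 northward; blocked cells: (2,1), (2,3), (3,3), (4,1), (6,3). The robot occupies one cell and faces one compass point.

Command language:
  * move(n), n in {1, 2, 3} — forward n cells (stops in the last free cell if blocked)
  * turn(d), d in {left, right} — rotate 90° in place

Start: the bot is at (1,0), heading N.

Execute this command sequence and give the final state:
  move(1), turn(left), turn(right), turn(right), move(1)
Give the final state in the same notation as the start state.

at (1,1), heading E

begin: at (1,0), heading N
t=1 move(1) ⇒ at (1,1), heading N
t=2 turn(left) ⇒ at (1,1), heading W
t=3 turn(right) ⇒ at (1,1), heading N
t=4 turn(right) ⇒ at (1,1), heading E
t=5 move(1) ⇒ at (1,1), heading E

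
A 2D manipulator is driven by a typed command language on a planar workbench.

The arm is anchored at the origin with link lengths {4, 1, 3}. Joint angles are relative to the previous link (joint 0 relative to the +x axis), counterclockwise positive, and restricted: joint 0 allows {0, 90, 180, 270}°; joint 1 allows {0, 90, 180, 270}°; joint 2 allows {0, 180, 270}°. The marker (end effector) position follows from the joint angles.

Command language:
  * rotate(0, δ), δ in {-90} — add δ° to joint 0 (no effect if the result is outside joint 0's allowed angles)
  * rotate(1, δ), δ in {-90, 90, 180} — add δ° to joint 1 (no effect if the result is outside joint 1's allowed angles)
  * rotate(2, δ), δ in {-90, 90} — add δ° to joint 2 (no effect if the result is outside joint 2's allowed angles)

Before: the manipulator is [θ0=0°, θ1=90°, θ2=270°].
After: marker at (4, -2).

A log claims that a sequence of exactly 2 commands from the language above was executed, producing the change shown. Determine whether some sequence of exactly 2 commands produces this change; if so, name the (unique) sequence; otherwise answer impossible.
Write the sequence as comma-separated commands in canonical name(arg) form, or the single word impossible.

begin: [θ0=0°, θ1=90°, θ2=270°]
[1] after rotate(2, -90): [θ0=0°, θ1=90°, θ2=180°]
[2] after rotate(2, -90): [θ0=0°, θ1=90°, θ2=180°]
all 36 alternatives checked — unique.

rotate(2, -90), rotate(2, -90)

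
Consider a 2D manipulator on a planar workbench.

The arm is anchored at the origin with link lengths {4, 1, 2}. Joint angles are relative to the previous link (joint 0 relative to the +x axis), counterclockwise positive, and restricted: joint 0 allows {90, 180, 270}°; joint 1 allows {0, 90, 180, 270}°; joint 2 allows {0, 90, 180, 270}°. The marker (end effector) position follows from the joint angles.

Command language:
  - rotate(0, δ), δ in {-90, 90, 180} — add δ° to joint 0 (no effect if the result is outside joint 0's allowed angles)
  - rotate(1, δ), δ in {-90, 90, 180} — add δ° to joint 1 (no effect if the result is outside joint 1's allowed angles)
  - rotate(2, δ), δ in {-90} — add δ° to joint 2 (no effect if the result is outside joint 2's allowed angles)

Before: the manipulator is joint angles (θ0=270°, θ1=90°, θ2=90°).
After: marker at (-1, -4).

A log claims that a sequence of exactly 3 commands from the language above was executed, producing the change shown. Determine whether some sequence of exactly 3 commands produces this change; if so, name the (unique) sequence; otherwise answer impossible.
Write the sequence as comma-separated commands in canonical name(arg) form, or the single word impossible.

t0: joint angles (θ0=270°, θ1=90°, θ2=90°)
1. rotate(2, -90) → joint angles (θ0=270°, θ1=90°, θ2=0°)
2. rotate(2, -90) → joint angles (θ0=270°, θ1=90°, θ2=270°)
3. rotate(2, -90) → joint angles (θ0=270°, θ1=90°, θ2=180°)
all 343 alternatives checked — unique.

rotate(2, -90), rotate(2, -90), rotate(2, -90)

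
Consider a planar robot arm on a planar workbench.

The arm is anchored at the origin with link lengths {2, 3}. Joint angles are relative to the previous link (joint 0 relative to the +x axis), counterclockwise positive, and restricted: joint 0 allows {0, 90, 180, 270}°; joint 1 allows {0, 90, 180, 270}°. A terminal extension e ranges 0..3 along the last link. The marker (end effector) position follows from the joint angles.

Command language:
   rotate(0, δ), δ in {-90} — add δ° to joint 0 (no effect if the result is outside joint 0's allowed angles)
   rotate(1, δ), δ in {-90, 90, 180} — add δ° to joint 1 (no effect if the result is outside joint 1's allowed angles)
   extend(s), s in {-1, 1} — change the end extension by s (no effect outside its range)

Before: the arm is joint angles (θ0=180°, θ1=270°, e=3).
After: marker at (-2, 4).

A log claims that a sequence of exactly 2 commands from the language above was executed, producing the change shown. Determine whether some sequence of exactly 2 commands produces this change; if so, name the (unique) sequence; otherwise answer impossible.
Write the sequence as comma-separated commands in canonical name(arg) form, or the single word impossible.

extend(-1), extend(-1)

t0: joint angles (θ0=180°, θ1=270°, e=3)
step 1 (extend(-1)): joint angles (θ0=180°, θ1=270°, e=2)
step 2 (extend(-1)): joint angles (θ0=180°, θ1=270°, e=1)
no other 2-command option fits: unique.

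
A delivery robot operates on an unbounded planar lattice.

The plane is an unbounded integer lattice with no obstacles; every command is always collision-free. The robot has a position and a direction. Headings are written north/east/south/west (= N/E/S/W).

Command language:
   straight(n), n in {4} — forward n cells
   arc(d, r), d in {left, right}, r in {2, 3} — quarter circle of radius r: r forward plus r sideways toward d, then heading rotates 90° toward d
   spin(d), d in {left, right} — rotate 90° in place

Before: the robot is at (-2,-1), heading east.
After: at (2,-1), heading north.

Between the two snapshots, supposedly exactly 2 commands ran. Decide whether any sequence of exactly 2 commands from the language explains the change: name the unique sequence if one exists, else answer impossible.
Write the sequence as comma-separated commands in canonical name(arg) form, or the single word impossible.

straight(4), spin(left)

key: cell and facing (now N) both changed — the 2 commands mix motion and turning
t0: at (-2,-1), heading east
1. straight(4) → at (2,-1), heading east
2. spin(left) → at (2,-1), heading north
uniquely the one of 49 2-step routes that fits.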